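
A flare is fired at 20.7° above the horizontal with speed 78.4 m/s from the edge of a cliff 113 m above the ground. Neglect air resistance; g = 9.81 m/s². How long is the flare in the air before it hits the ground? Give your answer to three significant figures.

8.39 s

Vertical component: v_y = 78.4 sin 20.7° = 27.71 m/s.
Taking up as positive with launch at y = 113 m, landing at y = 0: 0 = 113 + 27.71 t − ½(9.81) t².
Solving 4.905 t² − 27.71 t − 113 = 0 gives t = [27.71 + √(27.71² + 4·4.905·113)] / 9.810 = 8.39 s.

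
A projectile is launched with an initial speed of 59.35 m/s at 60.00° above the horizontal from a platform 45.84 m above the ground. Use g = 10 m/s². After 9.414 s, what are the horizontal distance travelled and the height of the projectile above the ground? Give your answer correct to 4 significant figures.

x = 279.4 m, y = 86.59 m

v_x = 59.35 cos 60.00° = 29.675 m/s; v_y0 = 59.35 sin 60.00° = 51.399 m/s.
x = v_x t = 29.675 × 9.414 = 279.4 m.
y = 45.84 + v_y0 t − ½ g t² = 86.59 m.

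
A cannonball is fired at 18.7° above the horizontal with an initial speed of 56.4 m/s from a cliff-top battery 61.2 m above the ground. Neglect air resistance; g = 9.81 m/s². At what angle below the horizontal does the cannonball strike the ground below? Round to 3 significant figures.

36.2°

v_x = 56.4 cos 18.7° = 53.42 m/s.
At impact |v_y| = √(v_y0² + 2 g h) = √(18.08² + 2×9.81×61.2) = 39.08 m/s.
Angle below horizontal = arctan(|v_y| / v_x) = arctan(39.08 / 53.42) = 36.2°.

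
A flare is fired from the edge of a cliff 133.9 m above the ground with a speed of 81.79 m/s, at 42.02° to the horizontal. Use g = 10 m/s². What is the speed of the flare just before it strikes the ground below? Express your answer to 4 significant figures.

96.79 m/s

v_x = 81.79 cos 42.02° = 60.763 m/s is unchanged throughout.
For the vertical component, v_y² = v_y0² + 2 g h = (54.749)² + 2×10×133.9 = 5675.5, so |v_y| = 75.336 m/s.
Impact speed = √(v_x² + v_y²) = √(3692.1 + 5675.5) = 96.79 m/s.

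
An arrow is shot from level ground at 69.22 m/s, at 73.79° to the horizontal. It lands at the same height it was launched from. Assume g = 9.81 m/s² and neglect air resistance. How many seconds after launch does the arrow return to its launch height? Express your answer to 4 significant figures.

Vertical component: v_y = 69.22 sin 73.79° = 66.468 m/s.
For a projectile landing at launch height, time of flight is t = 2 v_y / g = 2 × 66.468 / 9.81 = 13.55 s.

13.55 s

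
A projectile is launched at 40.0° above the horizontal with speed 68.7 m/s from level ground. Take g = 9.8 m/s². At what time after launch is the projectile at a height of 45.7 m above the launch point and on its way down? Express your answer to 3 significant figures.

v_y0 = 68.7 sin 40.0° = 44.16 m/s.
Set y = v_y0 t − ½ g t² = 45.7: 4.900 t² − 44.16 t + 45.7 = 0.
t = [44.16 ± √(1950 − 895.7)] / 9.8 = (44.16 ± 32.47) / 9.8, giving t = 1.19 s or t = 7.82 s.
On the way down corresponds to the larger root: t = 7.82 s.

7.82 s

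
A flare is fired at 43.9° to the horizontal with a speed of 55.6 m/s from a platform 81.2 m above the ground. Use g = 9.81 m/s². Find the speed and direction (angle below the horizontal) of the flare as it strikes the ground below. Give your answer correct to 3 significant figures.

v_x = 55.6 cos 43.9° = 40.06 m/s (constant).
|v_y| at impact = √((38.55)² + 2×9.81×81.2) = 55.49 m/s.
Speed = √(40.06² + 55.49²) = 68.4 m/s; angle = arctan(55.49/40.06) = 54.2° below horizontal.

68.4 m/s at 54.2° below the horizontal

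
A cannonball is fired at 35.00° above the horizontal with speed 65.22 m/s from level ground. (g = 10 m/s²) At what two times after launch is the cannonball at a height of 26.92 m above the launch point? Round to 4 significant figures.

0.8066 s and 6.675 s

v_y0 = 65.22 sin 35.00° = 37.409 m/s.
Set y = v_y0 t − ½ g t² = 26.92: 5.000 t² − 37.409 t + 26.92 = 0.
t = [37.409 ± √(1399.4 − 538.40)] / 10 = (37.409 ± 29.343) / 10, giving t = 0.8066 s or t = 6.675 s.
So the cannonball is at 26.92 m at t = 0.8066 s (rising) and t = 6.675 s (falling).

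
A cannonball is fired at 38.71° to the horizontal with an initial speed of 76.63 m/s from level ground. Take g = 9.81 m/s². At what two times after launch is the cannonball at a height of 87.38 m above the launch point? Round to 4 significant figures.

v_y0 = 76.63 sin 38.71° = 47.923 m/s.
Set y = v_y0 t − ½ g t² = 87.38: 4.905 t² − 47.923 t + 87.38 = 0.
t = [47.923 ± √(2296.6 − 1714.4)] / 9.81 = (47.923 ± 24.129) / 9.81, giving t = 2.425 s or t = 7.345 s.
So the cannonball is at 87.38 m at t = 2.425 s (rising) and t = 7.345 s (falling).

2.425 s and 7.345 s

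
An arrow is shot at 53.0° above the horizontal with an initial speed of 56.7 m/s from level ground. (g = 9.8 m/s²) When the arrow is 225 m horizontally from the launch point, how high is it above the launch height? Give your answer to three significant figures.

v_x = 56.7 cos 53.0° = 34.12 m/s, v_y0 = 56.7 sin 53.0° = 45.28 m/s.
Time to reach x = 225 m: t = x / v_x = 225 / 34.12 = 6.594 s.
y = v_y0 t − ½ g t² = 45.28×6.594 − 4.900×6.594² = 85.5 m.

85.5 m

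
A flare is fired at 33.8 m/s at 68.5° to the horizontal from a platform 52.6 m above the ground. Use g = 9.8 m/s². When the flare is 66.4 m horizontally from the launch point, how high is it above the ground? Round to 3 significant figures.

80.4 m

v_x = 33.8 cos 68.5° = 12.39 m/s, v_y0 = 33.8 sin 68.5° = 31.45 m/s.
Time to reach x = 66.4 m: t = x / v_x = 66.4 / 12.39 = 5.359 s.
y = 52.6 + v_y0 t − ½ g t² = 52.6 + 31.45×5.359 − 4.900×5.359² = 80.4 m.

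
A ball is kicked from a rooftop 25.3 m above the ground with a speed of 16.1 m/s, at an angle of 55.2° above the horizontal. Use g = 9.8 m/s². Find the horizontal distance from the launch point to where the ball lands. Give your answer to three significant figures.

36.7 m

Components: v_x = 16.1 cos 55.2° = 9.188 m/s, v_y = 16.1 sin 55.2° = 13.22 m/s.
Vertical: 0 = 25.3 + 13.22 t − ½(9.8) t² ⇒ 4.900 t² − 13.22 t − 25.3 = 0.
t = [13.22 + √(174.8 + 495.9)] / 9.800 = 3.992 s.
Horizontal: R = v_x · t = 9.188 × 3.992 = 36.7 m.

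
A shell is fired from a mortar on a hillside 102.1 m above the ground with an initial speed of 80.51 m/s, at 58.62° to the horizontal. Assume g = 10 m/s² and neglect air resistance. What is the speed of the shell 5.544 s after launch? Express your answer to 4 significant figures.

v_x = 80.51 cos 58.62° = 41.922 m/s (constant).
v_y(t) = 80.51 sin 58.62° − g t = 68.734 − 10 × 5.544 = 13.294 m/s.
Speed = √(v_x² + v_y²) = √(1757.5 + 176.73) = 43.98 m/s.

43.98 m/s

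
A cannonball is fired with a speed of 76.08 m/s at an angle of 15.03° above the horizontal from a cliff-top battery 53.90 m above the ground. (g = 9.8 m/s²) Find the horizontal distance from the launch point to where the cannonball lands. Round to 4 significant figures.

Components: v_x = 76.08 cos 15.03° = 73.477 m/s, v_y = 76.08 sin 15.03° = 19.729 m/s.
Vertical: 0 = 53.90 + 19.729 t − ½(9.8) t² ⇒ 4.900 t² − 19.729 t − 53.90 = 0.
t = [19.729 + √(389.23 + 1056.4)] / 9.800 = 5.8929 s.
Horizontal: R = v_x · t = 73.477 × 5.8929 = 433.0 m.

433.0 m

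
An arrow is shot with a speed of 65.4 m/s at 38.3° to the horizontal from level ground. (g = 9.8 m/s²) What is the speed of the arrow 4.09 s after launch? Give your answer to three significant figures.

51.3 m/s

v_x = 65.4 cos 38.3° = 51.32 m/s (constant).
v_y(t) = 65.4 sin 38.3° − g t = 40.53 − 9.8 × 4.09 = 0.4480 m/s.
Speed = √(v_x² + v_y²) = √(2634 + 0.2007) = 51.3 m/s.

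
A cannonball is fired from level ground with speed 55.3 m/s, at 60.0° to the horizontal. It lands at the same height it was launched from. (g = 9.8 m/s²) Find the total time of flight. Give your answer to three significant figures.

Vertical component: v_y = 55.3 sin 60.0° = 47.89 m/s.
For a projectile landing at launch height, time of flight is t = 2 v_y / g = 2 × 47.89 / 9.8 = 9.77 s.

9.77 s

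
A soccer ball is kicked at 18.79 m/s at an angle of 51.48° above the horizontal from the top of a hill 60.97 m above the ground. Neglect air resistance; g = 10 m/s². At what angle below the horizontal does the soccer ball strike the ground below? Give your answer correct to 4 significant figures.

72.84°

v_x = 18.79 cos 51.48° = 11.702 m/s.
At impact |v_y| = √(v_y0² + 2 g h) = √(14.701² + 2×10×60.97) = 37.888 m/s.
Angle below horizontal = arctan(|v_y| / v_x) = arctan(37.888 / 11.702) = 72.84°.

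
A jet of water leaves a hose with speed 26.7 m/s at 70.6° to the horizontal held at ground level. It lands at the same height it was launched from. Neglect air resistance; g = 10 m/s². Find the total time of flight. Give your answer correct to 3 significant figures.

5.04 s

Vertical component: v_y = 26.7 sin 70.6° = 25.18 m/s.
For a projectile landing at launch height, time of flight is t = 2 v_y / g = 2 × 25.18 / 10 = 5.04 s.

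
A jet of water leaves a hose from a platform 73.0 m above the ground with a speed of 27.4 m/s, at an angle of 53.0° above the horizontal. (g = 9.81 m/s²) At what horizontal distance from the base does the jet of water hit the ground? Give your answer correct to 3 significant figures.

110 m

Components: v_x = 27.4 cos 53.0° = 16.49 m/s, v_y = 27.4 sin 53.0° = 21.88 m/s.
Vertical: 0 = 73.0 + 21.88 t − ½(9.81) t² ⇒ 4.905 t² − 21.88 t − 73.0 = 0.
t = [21.88 + √(478.7 + 1432)] / 9.810 = 6.686 s.
Horizontal: R = v_x · t = 16.49 × 6.686 = 110 m.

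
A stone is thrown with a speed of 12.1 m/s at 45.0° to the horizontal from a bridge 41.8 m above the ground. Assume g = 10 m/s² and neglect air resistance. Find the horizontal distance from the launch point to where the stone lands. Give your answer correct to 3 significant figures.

33.1 m

Components: v_x = 12.1 cos 45.0° = 8.556 m/s, v_y = 12.1 sin 45.0° = 8.556 m/s.
Vertical: 0 = 41.8 + 8.556 t − ½(10) t² ⇒ 5.000 t² − 8.556 t − 41.8 = 0.
t = [8.556 + √(73.21 + 836.0)] / 10.00 = 3.871 s.
Horizontal: R = v_x · t = 8.556 × 3.871 = 33.1 m.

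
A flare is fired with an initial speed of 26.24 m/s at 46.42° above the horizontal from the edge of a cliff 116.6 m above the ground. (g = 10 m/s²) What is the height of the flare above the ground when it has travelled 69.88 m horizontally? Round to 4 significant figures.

v_x = 26.24 cos 46.42° = 18.089 m/s, v_y0 = 26.24 sin 46.42° = 19.009 m/s.
Time to reach x = 69.88 m: t = x / v_x = 69.88 / 18.089 = 3.8631 s.
y = 116.6 + v_y0 t − ½ g t² = 116.6 + 19.009×3.8631 − 5.000×3.8631² = 115.4 m.

115.4 m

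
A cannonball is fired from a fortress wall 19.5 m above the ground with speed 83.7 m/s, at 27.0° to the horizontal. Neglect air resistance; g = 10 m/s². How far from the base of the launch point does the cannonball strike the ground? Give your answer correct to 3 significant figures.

Components: v_x = 83.7 cos 27.0° = 74.58 m/s, v_y = 83.7 sin 27.0° = 38.00 m/s.
Vertical: 0 = 19.5 + 38.00 t − ½(10) t² ⇒ 5.000 t² − 38.00 t − 19.5 = 0.
t = [38.00 + √(1444 + 390.0)] / 10.00 = 8.083 s.
Horizontal: R = v_x · t = 74.58 × 8.083 = 603 m.

603 m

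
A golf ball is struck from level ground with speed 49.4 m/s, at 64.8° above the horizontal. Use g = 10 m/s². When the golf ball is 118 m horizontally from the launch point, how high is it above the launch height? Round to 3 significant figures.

v_x = 49.4 cos 64.8° = 21.03 m/s, v_y0 = 49.4 sin 64.8° = 44.70 m/s.
Time to reach x = 118 m: t = x / v_x = 118 / 21.03 = 5.611 s.
y = v_y0 t − ½ g t² = 44.70×5.611 − 5.000×5.611² = 93.4 m.

93.4 m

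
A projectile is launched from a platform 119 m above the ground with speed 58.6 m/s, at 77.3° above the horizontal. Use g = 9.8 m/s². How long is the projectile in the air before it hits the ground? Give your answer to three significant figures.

13.5 s

Vertical component: v_y = 58.6 sin 77.3° = 57.17 m/s.
Taking up as positive with launch at y = 119 m, landing at y = 0: 0 = 119 + 57.17 t − ½(9.8) t².
Solving 4.900 t² − 57.17 t − 119 = 0 gives t = [57.17 + √(57.17² + 4·4.900·119)] / 9.800 = 13.5 s.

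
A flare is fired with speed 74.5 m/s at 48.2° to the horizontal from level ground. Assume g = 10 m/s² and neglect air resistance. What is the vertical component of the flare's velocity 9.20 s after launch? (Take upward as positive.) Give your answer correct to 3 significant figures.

-36.5 m/s

Initial vertical component: v_y0 = 74.5 sin 48.2° = 55.54 m/s.
v_y(t) = v_y0 − g t = 55.54 − 10 × 9.20 = -36.5 m/s.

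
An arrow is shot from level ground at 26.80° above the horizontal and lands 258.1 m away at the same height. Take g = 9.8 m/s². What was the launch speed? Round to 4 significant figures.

56.06 m/s

On level ground, R = v₀² sin(2θ) / g, so v₀ = √(R g / sin 2θ).
sin(2 × 26.80°) = 0.8049.
v₀ = √(258.1 × 9.8 / 0.8049) = √3142.5 = 56.06 m/s.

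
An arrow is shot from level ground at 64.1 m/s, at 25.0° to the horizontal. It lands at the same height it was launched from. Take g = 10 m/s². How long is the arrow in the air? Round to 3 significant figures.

Vertical component: v_y = 64.1 sin 25.0° = 27.09 m/s.
For a projectile landing at launch height, time of flight is t = 2 v_y / g = 2 × 27.09 / 10 = 5.42 s.

5.42 s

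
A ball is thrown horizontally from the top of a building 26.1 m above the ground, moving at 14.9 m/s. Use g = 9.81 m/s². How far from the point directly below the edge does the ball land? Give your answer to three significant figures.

Initial vertical velocity is zero, so the fall time comes from h = ½ g t²: t = √(2 × 26.1 / 9.81) = 2.307 s.
Horizontal motion is uniform at 14.9 m/s, so x = 14.9 × 2.307 = 34.4 m.

34.4 m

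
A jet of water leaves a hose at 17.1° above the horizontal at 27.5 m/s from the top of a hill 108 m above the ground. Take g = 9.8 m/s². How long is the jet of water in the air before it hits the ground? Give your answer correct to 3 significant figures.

Vertical component: v_y = 27.5 sin 17.1° = 8.086 m/s.
Taking up as positive with launch at y = 108 m, landing at y = 0: 0 = 108 + 8.086 t − ½(9.8) t².
Solving 4.900 t² − 8.086 t − 108 = 0 gives t = [8.086 + √(8.086² + 4·4.900·108)] / 9.800 = 5.59 s.

5.59 s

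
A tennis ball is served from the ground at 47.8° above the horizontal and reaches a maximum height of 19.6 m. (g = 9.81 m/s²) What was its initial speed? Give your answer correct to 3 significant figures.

At maximum height v_y = 0, so (v₀ sin θ)² = 2 g H.
v₀ sin 47.8° = √(2 × 9.81 × 19.6) = 19.61 m/s.
v₀ = 19.61 / sin 47.8° = 19.61 / 0.7408 = 26.5 m/s.

26.5 m/s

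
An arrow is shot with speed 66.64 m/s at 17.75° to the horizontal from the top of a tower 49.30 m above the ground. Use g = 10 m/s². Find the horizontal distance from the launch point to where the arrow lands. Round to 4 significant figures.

366.3 m

Components: v_x = 66.64 cos 17.75° = 63.468 m/s, v_y = 66.64 sin 17.75° = 20.316 m/s.
Vertical: 0 = 49.30 + 20.316 t − ½(10) t² ⇒ 5.000 t² − 20.316 t − 49.30 = 0.
t = [20.316 + √(412.74 + 986.00)] / 10.00 = 5.7716 s.
Horizontal: R = v_x · t = 63.468 × 5.7716 = 366.3 m.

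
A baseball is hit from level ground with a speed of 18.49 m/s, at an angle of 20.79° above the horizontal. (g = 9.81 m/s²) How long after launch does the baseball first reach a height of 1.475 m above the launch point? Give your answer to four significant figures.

0.2858 s

v_y0 = 18.49 sin 20.79° = 6.5629 m/s.
Set y = v_y0 t − ½ g t² = 1.475: 4.905 t² − 6.5629 t + 1.475 = 0.
t = [6.5629 ± √(43.072 − 28.940)] / 9.81 = (6.5629 ± 3.7593) / 9.81, giving t = 0.2858 s or t = 1.052 s.
The baseball is on the way up at the first time, so t = 0.2858 s.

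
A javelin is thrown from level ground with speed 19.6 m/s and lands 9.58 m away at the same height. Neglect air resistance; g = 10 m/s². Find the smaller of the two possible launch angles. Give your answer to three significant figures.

7.22°

Level-ground range: R = v₀² sin(2θ)/g ⇒ sin 2θ = R g / v₀² = 9.58×10/19.6² = 0.2494.
2θ = arcsin(0.2494) = 14.44° or 180° − 14.44° = 165.56°.
So θ = 7.22° or θ = 82.8°.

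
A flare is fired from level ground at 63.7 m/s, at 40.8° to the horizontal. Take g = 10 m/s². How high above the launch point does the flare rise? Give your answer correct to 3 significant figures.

Vertical component of launch velocity: v_y = 63.7 sin 40.8° = 41.62 m/s.
At the highest point the vertical velocity is zero, so v_y² = 2 g h_max.
h_max = (41.62)² / (2 × 10) = 1732 / 20.00 = 86.6 m.

86.6 m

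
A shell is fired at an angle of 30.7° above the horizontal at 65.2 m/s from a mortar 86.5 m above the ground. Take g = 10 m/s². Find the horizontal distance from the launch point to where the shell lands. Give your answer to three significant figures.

Components: v_x = 65.2 cos 30.7° = 56.06 m/s, v_y = 65.2 sin 30.7° = 33.29 m/s.
Vertical: 0 = 86.5 + 33.29 t − ½(10) t² ⇒ 5.000 t² − 33.29 t − 86.5 = 0.
t = [33.29 + √(1108 + 1730)] / 10.00 = 8.656 s.
Horizontal: R = v_x · t = 56.06 × 8.656 = 485 m.

485 m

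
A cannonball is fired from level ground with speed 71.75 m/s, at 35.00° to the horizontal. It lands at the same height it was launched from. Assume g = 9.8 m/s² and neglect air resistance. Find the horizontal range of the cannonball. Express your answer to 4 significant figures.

493.6 m

Components: v_x = 71.75 cos 35.00° = 58.774 m/s, v_y = 71.75 sin 35.00° = 41.154 m/s.
Time of flight (same landing height): t = 2 v_y / g = 2 × 41.154 / 9.8 = 8.3988 s.
Range: R = v_x · t = 58.774 × 8.3988 = 493.6 m.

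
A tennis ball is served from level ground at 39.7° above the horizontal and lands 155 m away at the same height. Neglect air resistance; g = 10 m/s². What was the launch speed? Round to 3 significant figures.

39.7 m/s

On level ground, R = v₀² sin(2θ) / g, so v₀ = √(R g / sin 2θ).
sin(2 × 39.7°) = 0.9829.
v₀ = √(155 × 10 / 0.9829) = √1577 = 39.7 m/s.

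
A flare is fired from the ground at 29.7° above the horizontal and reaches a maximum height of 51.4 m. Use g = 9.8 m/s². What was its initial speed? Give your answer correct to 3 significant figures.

64.1 m/s

At maximum height v_y = 0, so (v₀ sin θ)² = 2 g H.
v₀ sin 29.7° = √(2 × 9.8 × 51.4) = 31.74 m/s.
v₀ = 31.74 / sin 29.7° = 31.74 / 0.4955 = 64.1 m/s.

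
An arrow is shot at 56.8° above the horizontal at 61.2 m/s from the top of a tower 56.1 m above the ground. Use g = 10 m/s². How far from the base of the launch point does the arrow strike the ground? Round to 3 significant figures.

377 m

Components: v_x = 61.2 cos 56.8° = 33.51 m/s, v_y = 61.2 sin 56.8° = 51.21 m/s.
Vertical: 0 = 56.1 + 51.21 t − ½(10) t² ⇒ 5.000 t² − 51.21 t − 56.1 = 0.
t = [51.21 + √(2622 + 1122)] / 10.00 = 11.24 s.
Horizontal: R = v_x · t = 33.51 × 11.24 = 377 m.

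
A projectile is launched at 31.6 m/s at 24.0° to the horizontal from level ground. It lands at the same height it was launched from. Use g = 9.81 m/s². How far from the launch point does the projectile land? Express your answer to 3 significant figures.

75.6 m

Components: v_x = 31.6 cos 24.0° = 28.87 m/s, v_y = 31.6 sin 24.0° = 12.85 m/s.
Time of flight (same landing height): t = 2 v_y / g = 2 × 12.85 / 9.81 = 2.620 s.
Range: R = v_x · t = 28.87 × 2.620 = 75.6 m.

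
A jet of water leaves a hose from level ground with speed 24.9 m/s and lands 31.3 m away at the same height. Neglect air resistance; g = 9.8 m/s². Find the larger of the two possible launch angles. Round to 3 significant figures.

75.2°

Level-ground range: R = v₀² sin(2θ)/g ⇒ sin 2θ = R g / v₀² = 31.3×9.8/24.9² = 0.4947.
2θ = arcsin(0.4947) = 29.65° or 180° − 29.65° = 150.35°.
So θ = 14.8° or θ = 75.2°.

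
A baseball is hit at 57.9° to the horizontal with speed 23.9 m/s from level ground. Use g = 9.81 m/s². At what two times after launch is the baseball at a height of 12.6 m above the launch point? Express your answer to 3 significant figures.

v_y0 = 23.9 sin 57.9° = 20.25 m/s.
Set y = v_y0 t − ½ g t² = 12.6: 4.905 t² − 20.25 t + 12.6 = 0.
t = [20.25 ± √(410.1 − 247.2)] / 9.81 = (20.25 ± 12.76) / 9.81, giving t = 0.764 s or t = 3.36 s.
So the baseball is at 12.6 m at t = 0.764 s (rising) and t = 3.36 s (falling).

0.764 s and 3.36 s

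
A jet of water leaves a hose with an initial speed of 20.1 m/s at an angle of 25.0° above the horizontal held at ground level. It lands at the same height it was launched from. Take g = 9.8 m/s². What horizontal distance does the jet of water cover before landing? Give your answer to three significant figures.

31.6 m

For level ground, R = v₀² sin(2θ) / g.
sin(2 × 25.0°) = sin 50.00° = 0.7660.
R = (20.1)² × 0.7660 / 9.8 = 31.6 m.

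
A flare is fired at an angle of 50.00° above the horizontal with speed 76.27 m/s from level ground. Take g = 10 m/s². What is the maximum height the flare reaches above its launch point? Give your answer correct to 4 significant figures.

170.7 m

Vertical component of launch velocity: v_y = 76.27 sin 50.00° = 58.426 m/s.
At the highest point the vertical velocity is zero, so v_y² = 2 g h_max.
h_max = (58.426)² / (2 × 10) = 3413.6 / 20.00 = 170.7 m.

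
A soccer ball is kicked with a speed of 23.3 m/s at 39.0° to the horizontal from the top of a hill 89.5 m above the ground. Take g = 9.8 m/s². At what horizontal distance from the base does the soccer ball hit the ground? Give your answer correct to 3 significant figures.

109 m

Components: v_x = 23.3 cos 39.0° = 18.11 m/s, v_y = 23.3 sin 39.0° = 14.66 m/s.
Vertical: 0 = 89.5 + 14.66 t − ½(9.8) t² ⇒ 4.900 t² − 14.66 t − 89.5 = 0.
t = [14.66 + √(214.9 + 1754)] / 9.800 = 6.024 s.
Horizontal: R = v_x · t = 18.11 × 6.024 = 109 m.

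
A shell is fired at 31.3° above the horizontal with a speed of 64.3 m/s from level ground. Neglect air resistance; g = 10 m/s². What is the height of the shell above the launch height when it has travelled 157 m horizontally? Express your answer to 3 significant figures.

54.6 m

v_x = 64.3 cos 31.3° = 54.94 m/s, v_y0 = 64.3 sin 31.3° = 33.41 m/s.
Time to reach x = 157 m: t = x / v_x = 157 / 54.94 = 2.858 s.
y = v_y0 t − ½ g t² = 33.41×2.858 − 5.000×2.858² = 54.6 m.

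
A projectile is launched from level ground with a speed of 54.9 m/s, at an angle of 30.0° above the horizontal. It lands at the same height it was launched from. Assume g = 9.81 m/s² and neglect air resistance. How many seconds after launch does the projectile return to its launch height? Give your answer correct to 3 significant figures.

5.60 s

Vertical component: v_y = 54.9 sin 30.0° = 27.45 m/s.
For a projectile landing at launch height, time of flight is t = 2 v_y / g = 2 × 27.45 / 9.81 = 5.60 s.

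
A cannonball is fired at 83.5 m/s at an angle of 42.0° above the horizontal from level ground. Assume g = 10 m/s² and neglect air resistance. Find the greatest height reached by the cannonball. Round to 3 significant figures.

156 m

Vertical component of launch velocity: v_y = 83.5 sin 42.0° = 55.87 m/s.
At the highest point the vertical velocity is zero, so v_y² = 2 g h_max.
h_max = (55.87)² / (2 × 10) = 3121 / 20.00 = 156 m.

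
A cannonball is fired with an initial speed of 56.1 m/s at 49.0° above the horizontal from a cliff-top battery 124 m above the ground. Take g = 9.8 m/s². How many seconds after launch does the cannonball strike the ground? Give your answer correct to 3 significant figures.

Vertical component: v_y = 56.1 sin 49.0° = 42.34 m/s.
Taking up as positive with launch at y = 124 m, landing at y = 0: 0 = 124 + 42.34 t − ½(9.8) t².
Solving 4.900 t² − 42.34 t − 124 = 0 gives t = [42.34 + √(42.34² + 4·4.900·124)] / 9.800 = 11.0 s.

11.0 s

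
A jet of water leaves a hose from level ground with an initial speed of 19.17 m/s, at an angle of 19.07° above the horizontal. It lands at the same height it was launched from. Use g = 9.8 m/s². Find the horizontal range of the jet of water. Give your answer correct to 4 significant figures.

23.16 m

For level ground, R = v₀² sin(2θ) / g.
sin(2 × 19.07°) = sin 38.140° = 0.6176.
R = (19.17)² × 0.6176 / 9.8 = 23.16 m.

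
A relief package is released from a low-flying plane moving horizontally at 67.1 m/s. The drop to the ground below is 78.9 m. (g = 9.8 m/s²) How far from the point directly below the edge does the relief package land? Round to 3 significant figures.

Initial vertical velocity is zero, so the fall time comes from h = ½ g t²: t = √(2 × 78.9 / 9.8) = 4.013 s.
Horizontal motion is uniform at 67.1 m/s, so x = 67.1 × 4.013 = 269 m.

269 m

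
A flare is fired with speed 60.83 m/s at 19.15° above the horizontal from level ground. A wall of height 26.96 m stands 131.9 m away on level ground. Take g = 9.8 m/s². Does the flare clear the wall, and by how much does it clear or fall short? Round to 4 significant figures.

v_x = 60.83 cos 19.15° = 57.464 m/s; v_y0 = 60.83 sin 19.15° = 19.955 m/s.
Time to reach the wall: t = 131.9 / 57.464 = 2.2954 s.
Height at that point: y = 19.955×2.2954 − 4.900×2.2954² = 19.987 m.
That is 26.96 − 19.987 = 6.973 m below the top of the wall, so the flare does not clear it.

No — it falls 6.973 m short of clearing the wall.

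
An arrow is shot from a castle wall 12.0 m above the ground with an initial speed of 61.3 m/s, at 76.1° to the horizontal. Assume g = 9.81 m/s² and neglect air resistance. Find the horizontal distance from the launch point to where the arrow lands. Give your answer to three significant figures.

Components: v_x = 61.3 cos 76.1° = 14.73 m/s, v_y = 61.3 sin 76.1° = 59.50 m/s.
Vertical: 0 = 12.0 + 59.50 t − ½(9.81) t² ⇒ 4.905 t² − 59.50 t − 12.0 = 0.
t = [59.50 + √(3540 + 235.4)] / 9.810 = 12.33 s.
Horizontal: R = v_x · t = 14.73 × 12.33 = 182 m.

182 m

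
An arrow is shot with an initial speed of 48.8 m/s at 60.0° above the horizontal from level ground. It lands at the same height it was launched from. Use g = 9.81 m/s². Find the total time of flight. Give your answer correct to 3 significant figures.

Vertical component: v_y = 48.8 sin 60.0° = 42.26 m/s.
For a projectile landing at launch height, time of flight is t = 2 v_y / g = 2 × 42.26 / 9.81 = 8.62 s.

8.62 s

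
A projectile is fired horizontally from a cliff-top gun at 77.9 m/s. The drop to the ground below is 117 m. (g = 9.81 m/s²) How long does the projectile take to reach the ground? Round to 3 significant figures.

4.88 s

The horizontal speed doesn't affect the fall. With v_y0 = 0, h = ½ g t².
t = √(2 × 117 / 9.81) = √23.85 = 4.88 s.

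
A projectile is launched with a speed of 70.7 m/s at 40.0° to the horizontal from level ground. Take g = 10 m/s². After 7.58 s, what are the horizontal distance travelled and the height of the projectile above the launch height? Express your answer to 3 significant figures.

v_x = 70.7 cos 40.0° = 54.16 m/s; v_y0 = 70.7 sin 40.0° = 45.45 m/s.
x = v_x t = 54.16 × 7.58 = 411 m.
y = v_y0 t − ½ g t² = 45.45×7.58 − 5.000×7.58² = 57.2 m.

x = 411 m, y = 57.2 m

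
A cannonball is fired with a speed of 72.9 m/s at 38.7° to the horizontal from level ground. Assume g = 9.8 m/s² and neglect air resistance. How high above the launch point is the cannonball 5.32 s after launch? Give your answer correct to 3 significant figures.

v_y0 = 72.9 sin 38.7° = 45.58 m/s.
y(t) = v_y0 t − ½ g t² = 45.58×5.32 − 4.900×5.32² = 104 m.

104 m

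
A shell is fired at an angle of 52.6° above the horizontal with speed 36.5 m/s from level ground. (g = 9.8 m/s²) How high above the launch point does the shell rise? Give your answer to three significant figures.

42.9 m

Vertical component of launch velocity: v_y = 36.5 sin 52.6° = 29.00 m/s.
At the highest point the vertical velocity is zero, so v_y² = 2 g h_max.
h_max = (29.00)² / (2 × 9.8) = 841.0 / 19.60 = 42.9 m.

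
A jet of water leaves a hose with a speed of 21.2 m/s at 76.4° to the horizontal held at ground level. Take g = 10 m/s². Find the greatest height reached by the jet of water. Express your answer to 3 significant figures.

21.2 m

Vertical component of launch velocity: v_y = 21.2 sin 76.4° = 20.61 m/s.
At the highest point the vertical velocity is zero, so v_y² = 2 g h_max.
h_max = (20.61)² / (2 × 10) = 424.8 / 20.00 = 21.2 m.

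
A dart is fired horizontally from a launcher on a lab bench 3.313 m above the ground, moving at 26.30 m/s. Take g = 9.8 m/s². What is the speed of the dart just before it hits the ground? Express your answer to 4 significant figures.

Fall time: t = √(2 × 3.313 / 9.8) = 0.82227 s.
At impact: v_x = 26.30 m/s (unchanged), v_y = g t = 9.8 × 0.82227 = 8.0582 m/s.
Speed = √(v_x² + v_y²) = √(691.69 + 64.935) = 27.51 m/s.

27.51 m/s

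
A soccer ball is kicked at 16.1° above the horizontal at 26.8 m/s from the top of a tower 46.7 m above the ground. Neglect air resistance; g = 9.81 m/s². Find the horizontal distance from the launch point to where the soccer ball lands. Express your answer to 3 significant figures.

101 m

Components: v_x = 26.8 cos 16.1° = 25.75 m/s, v_y = 26.8 sin 16.1° = 7.432 m/s.
Vertical: 0 = 46.7 + 7.432 t − ½(9.81) t² ⇒ 4.905 t² − 7.432 t − 46.7 = 0.
t = [7.432 + √(55.23 + 916.3)] / 9.810 = 3.935 s.
Horizontal: R = v_x · t = 25.75 × 3.935 = 101 m.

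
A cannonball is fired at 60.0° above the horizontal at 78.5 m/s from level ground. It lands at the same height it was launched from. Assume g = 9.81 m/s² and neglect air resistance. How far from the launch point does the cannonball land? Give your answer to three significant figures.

544 m

Components: v_x = 78.5 cos 60.0° = 39.25 m/s, v_y = 78.5 sin 60.0° = 67.98 m/s.
Time of flight (same landing height): t = 2 v_y / g = 2 × 67.98 / 9.81 = 13.86 s.
Range: R = v_x · t = 39.25 × 13.86 = 544 m.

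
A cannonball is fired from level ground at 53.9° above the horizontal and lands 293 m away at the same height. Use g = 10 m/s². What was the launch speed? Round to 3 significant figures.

55.5 m/s

On level ground, R = v₀² sin(2θ) / g, so v₀ = √(R g / sin 2θ).
sin(2 × 53.9°) = 0.9521.
v₀ = √(293 × 10 / 0.9521) = √3077 = 55.5 m/s.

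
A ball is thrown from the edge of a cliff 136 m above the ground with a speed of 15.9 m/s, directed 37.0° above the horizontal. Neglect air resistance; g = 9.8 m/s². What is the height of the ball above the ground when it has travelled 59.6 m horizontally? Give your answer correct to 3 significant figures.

73.0 m

v_x = 15.9 cos 37.0° = 12.70 m/s, v_y0 = 15.9 sin 37.0° = 9.569 m/s.
Time to reach x = 59.6 m: t = x / v_x = 59.6 / 12.70 = 4.693 s.
y = 136 + v_y0 t − ½ g t² = 136 + 9.569×4.693 − 4.900×4.693² = 73.0 m.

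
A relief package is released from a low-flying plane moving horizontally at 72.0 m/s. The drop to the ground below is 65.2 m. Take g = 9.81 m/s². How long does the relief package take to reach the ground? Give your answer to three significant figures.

The horizontal speed doesn't affect the fall. With v_y0 = 0, h = ½ g t².
t = √(2 × 65.2 / 9.81) = √13.29 = 3.65 s.

3.65 s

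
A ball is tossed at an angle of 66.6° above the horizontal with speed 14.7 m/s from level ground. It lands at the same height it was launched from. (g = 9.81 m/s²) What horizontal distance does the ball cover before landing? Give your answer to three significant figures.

For level ground, R = v₀² sin(2θ) / g.
sin(2 × 66.6°) = sin 133.2° = 0.7290.
R = (14.7)² × 0.7290 / 9.81 = 16.1 m.

16.1 m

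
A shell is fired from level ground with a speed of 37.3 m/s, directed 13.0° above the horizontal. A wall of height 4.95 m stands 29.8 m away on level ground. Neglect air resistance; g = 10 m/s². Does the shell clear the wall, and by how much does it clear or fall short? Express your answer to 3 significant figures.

No — it falls 1.43 m short of clearing the wall.

v_x = 37.3 cos 13.0° = 36.34 m/s; v_y0 = 37.3 sin 13.0° = 8.391 m/s.
Time to reach the wall: t = 29.8 / 36.34 = 0.8200 s.
Height at that point: y = 8.391×0.8200 − 5.000×0.8200² = 3.519 m.
That is 4.95 − 3.519 = 1.43 m below the top of the wall, so the shell does not clear it.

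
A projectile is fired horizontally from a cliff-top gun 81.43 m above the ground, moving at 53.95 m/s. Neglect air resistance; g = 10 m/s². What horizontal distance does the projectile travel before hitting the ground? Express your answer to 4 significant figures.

Initial vertical velocity is zero, so the fall time comes from h = ½ g t²: t = √(2 × 81.43 / 10) = 4.0356 s.
Horizontal motion is uniform at 53.95 m/s, so x = 53.95 × 4.0356 = 217.7 m.

217.7 m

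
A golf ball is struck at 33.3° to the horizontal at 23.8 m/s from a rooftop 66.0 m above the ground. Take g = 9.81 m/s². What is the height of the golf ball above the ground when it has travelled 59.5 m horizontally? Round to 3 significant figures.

v_x = 23.8 cos 33.3° = 19.89 m/s, v_y0 = 23.8 sin 33.3° = 13.07 m/s.
Time to reach x = 59.5 m: t = x / v_x = 59.5 / 19.89 = 2.991 s.
y = 66.0 + v_y0 t − ½ g t² = 66.0 + 13.07×2.991 − 4.905×2.991² = 61.2 m.

61.2 m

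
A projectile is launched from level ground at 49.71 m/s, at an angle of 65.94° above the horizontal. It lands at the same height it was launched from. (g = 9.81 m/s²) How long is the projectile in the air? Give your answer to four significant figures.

Vertical component: v_y = 49.71 sin 65.94° = 45.391 m/s.
For a projectile landing at launch height, time of flight is t = 2 v_y / g = 2 × 45.391 / 9.81 = 9.254 s.

9.254 s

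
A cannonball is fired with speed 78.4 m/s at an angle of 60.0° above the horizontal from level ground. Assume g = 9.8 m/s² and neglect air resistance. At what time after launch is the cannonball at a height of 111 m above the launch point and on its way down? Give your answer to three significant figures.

v_y0 = 78.4 sin 60.0° = 67.90 m/s.
Set y = v_y0 t − ½ g t² = 111: 4.900 t² − 67.90 t + 111 = 0.
t = [67.90 ± √(4610 − 2176)] / 9.8 = (67.90 ± 49.34) / 9.8, giving t = 1.89 s or t = 12.0 s.
On the way down corresponds to the larger root: t = 12.0 s.

12.0 s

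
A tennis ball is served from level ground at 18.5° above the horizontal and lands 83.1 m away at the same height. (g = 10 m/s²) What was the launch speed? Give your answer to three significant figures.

On level ground, R = v₀² sin(2θ) / g, so v₀ = √(R g / sin 2θ).
sin(2 × 18.5°) = 0.6018.
v₀ = √(83.1 × 10 / 0.6018) = √1381 = 37.2 m/s.

37.2 m/s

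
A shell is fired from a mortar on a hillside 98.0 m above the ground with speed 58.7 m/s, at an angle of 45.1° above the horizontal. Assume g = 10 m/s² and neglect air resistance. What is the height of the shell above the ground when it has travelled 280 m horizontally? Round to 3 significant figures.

v_x = 58.7 cos 45.1° = 41.43 m/s, v_y0 = 58.7 sin 45.1° = 41.58 m/s.
Time to reach x = 280 m: t = x / v_x = 280 / 41.43 = 6.758 s.
y = 98.0 + v_y0 t − ½ g t² = 98.0 + 41.58×6.758 − 5.000×6.758² = 151 m.

151 m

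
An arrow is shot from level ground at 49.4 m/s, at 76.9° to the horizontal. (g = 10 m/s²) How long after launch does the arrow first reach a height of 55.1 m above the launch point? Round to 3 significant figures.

1.33 s

v_y0 = 49.4 sin 76.9° = 48.11 m/s.
Set y = v_y0 t − ½ g t² = 55.1: 5.000 t² − 48.11 t + 55.1 = 0.
t = [48.11 ± √(2315 − 1102)] / 10 = (48.11 ± 34.83) / 10, giving t = 1.33 s or t = 8.29 s.
The arrow is on the way up at the first time, so t = 1.33 s.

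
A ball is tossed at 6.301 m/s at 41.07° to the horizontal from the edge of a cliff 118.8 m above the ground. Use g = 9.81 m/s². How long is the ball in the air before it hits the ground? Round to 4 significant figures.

5.361 s

Vertical component: v_y = 6.301 sin 41.07° = 4.1396 m/s.
Taking up as positive with launch at y = 118.8 m, landing at y = 0: 0 = 118.8 + 4.1396 t − ½(9.81) t².
Solving 4.905 t² − 4.1396 t − 118.8 = 0 gives t = [4.1396 + √(4.1396² + 4·4.905·118.8)] / 9.810 = 5.361 s.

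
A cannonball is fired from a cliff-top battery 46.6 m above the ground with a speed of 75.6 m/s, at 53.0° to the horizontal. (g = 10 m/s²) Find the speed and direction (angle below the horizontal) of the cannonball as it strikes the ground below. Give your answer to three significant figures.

81.5 m/s at 56.1° below the horizontal

v_x = 75.6 cos 53.0° = 45.50 m/s (constant).
|v_y| at impact = √((60.38)² + 2×10×46.6) = 67.66 m/s.
Speed = √(45.50² + 67.66²) = 81.5 m/s; angle = arctan(67.66/45.50) = 56.1° below horizontal.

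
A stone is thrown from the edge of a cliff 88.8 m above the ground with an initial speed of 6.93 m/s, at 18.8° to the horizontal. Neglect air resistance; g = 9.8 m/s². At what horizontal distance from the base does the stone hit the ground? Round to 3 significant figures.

29.5 m

Components: v_x = 6.93 cos 18.8° = 6.560 m/s, v_y = 6.93 sin 18.8° = 2.233 m/s.
Vertical: 0 = 88.8 + 2.233 t − ½(9.8) t² ⇒ 4.900 t² − 2.233 t − 88.8 = 0.
t = [2.233 + √(4.986 + 1740)] / 9.800 = 4.490 s.
Horizontal: R = v_x · t = 6.560 × 4.490 = 29.5 m.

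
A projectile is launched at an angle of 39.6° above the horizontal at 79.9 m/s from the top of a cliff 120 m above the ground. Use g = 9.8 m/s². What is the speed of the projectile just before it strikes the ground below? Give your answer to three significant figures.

93.5 m/s

v_x = 79.9 cos 39.6° = 61.56 m/s is unchanged throughout.
For the vertical component, v_y² = v_y0² + 2 g h = (50.93)² + 2×9.8×120 = 4946, so |v_y| = 70.33 m/s.
Impact speed = √(v_x² + v_y²) = √(3790 + 4946) = 93.5 m/s.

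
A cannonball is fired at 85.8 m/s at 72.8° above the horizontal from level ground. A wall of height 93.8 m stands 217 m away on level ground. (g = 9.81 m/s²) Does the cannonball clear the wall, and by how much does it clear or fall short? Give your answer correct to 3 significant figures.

Yes — it clears the wall by 248 m.

v_x = 85.8 cos 72.8° = 25.37 m/s; v_y0 = 85.8 sin 72.8° = 81.96 m/s.
Time to reach the wall: t = 217 / 25.37 = 8.553 s.
Height at that point: y = 81.96×8.553 − 4.905×8.553² = 342.2 m.
That is 342.2 − 93.8 = 248 m above the top of the wall, so the cannonball clears it.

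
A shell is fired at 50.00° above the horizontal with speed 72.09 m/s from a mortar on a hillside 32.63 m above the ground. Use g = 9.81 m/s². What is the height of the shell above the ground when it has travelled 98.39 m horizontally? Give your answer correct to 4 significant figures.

v_x = 72.09 cos 50.00° = 46.339 m/s, v_y0 = 72.09 sin 50.00° = 55.224 m/s.
Time to reach x = 98.39 m: t = x / v_x = 98.39 / 46.339 = 2.1233 s.
y = 32.63 + v_y0 t − ½ g t² = 32.63 + 55.224×2.1233 − 4.905×2.1233² = 127.8 m.

127.8 m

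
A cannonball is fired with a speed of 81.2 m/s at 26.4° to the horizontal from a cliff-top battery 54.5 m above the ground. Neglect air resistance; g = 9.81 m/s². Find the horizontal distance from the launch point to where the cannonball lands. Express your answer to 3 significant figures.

Components: v_x = 81.2 cos 26.4° = 72.73 m/s, v_y = 81.2 sin 26.4° = 36.10 m/s.
Vertical: 0 = 54.5 + 36.10 t − ½(9.81) t² ⇒ 4.905 t² − 36.10 t − 54.5 = 0.
t = [36.10 + √(1303 + 1069)] / 9.810 = 8.645 s.
Horizontal: R = v_x · t = 72.73 × 8.645 = 629 m.

629 m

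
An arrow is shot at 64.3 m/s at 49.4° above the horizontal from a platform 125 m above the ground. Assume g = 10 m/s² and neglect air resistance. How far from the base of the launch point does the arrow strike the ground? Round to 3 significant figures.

497 m

Components: v_x = 64.3 cos 49.4° = 41.84 m/s, v_y = 64.3 sin 49.4° = 48.82 m/s.
Vertical: 0 = 125 + 48.82 t − ½(10) t² ⇒ 5.000 t² − 48.82 t − 125 = 0.
t = [48.82 + √(2383 + 2500)] / 10.00 = 11.87 s.
Horizontal: R = v_x · t = 41.84 × 11.87 = 497 m.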